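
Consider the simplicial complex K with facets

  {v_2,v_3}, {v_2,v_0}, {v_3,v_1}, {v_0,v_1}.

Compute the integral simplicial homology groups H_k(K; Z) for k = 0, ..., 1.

Take the total order v_0 < v_1 < v_2 < v_3 on the vertex set. Then K (dimension 1) consists of the simplices:

  0-simplices (4): [v_0], [v_1], [v_2], [v_3]
  1-simplices (4): [v_0,v_1], [v_0,v_2], [v_1,v_3], [v_2,v_3]

giving chain groups C_0 ≅ Z^4, C_1 ≅ Z^4.

The boundary map ∂_1: C_1 → C_0 is given by ∂[p,q] = [q] − [p]. For instance
  ∂[v_0,v_2] = [v_2] − [v_0].
The resulting 4×4 matrix has rank 3, and its Smith normal form has invariant factors (1,1,1).

Now H_k = ker ∂_k / im ∂_{k+1}, so:

  H_0: rank C_0 − rank ∂_1 = 4 − 3 = 1, and the invariant factors of ∂_1 are all 1, so H_0 = Z.
  H_1: rank ker ∂_1 − rank ∂_2 = (4 − 3) − 0 = 1, and there is no ∂_2, so H_1 = Z.

As a check, the Euler characteristic is 4 − 4 = 0, which agrees with 1 − 1 = 0.

H_0 ≅ Z,  H_1 ≅ Z.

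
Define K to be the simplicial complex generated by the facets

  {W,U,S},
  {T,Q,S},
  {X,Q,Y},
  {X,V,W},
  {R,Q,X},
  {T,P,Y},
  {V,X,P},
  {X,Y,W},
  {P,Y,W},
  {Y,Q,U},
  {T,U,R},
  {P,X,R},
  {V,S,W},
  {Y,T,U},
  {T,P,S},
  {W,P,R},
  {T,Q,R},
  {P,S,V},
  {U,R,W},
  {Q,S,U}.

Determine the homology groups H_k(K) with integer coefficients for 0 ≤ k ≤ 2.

We work with the vertex ordering P < Q < R < S < T < U < V < W < X < Y. The simplices of K, each written with vertices in increasing order, are:

  0-simplices (10): P, Q, R, S, T, U, V, W, X, Y
  1-simplices (30): PR, PS, PT, PV, PW, PX, PY, QR, QS, QT, QU, QX, QY, RT, RU, RW, RX, ST, SU, SV, SW, TU, TY, UW, UY, VW, VX, WX, WY, XY
  2-simplices (20): PRW, PRX, PST, PSV, PTY, PVX, PWY, QRT, QRX, QST, QSU, QUY, QXY, RTU, RUW, SUW, SVW, TUY, VWX, WXY

Hence C_0 ≅ Z^10, C_1 ≅ Z^30, C_2 ≅ Z^20.

∂_1: C_1 → C_0 sends each edge [p,q] (with p < q) to q − p.
As a 10×30 matrix over Z this has rank 9, with invariant factors (1,1,1,1,1,1,1,1,1).

Boundary ∂_2: C_2 → C_1 acts by ∂[p,q,r] = [q,r] − [p,r] + [p,q]. For instance
  ∂QRX = RX − QX + QR,
  ∂QST = ST − QT + QS.
As a 30×20 matrix over Z this has rank 20, with invariant factors (1,1,1,1,1,1,1,1,1,1,1,1,1,1,1,1,1,1,1,2).

Now H_k = ker ∂_k / im ∂_{k+1}, so:

  H_0: rank C_0 − rank ∂_1 = 10 − 9 = 1, and the invariant factors of ∂_1 are all 1, so H_0 ≅ Z.
  H_1: rank ker ∂_1 − rank ∂_2 = (30 − 9) − 20 = 1, and ∂_2 has invariant factor 2 > 1, so H_1 ≅ Z × Z/2.
  H_2: rank ker ∂_2 − rank ∂_3 = (20 − 20) − 0 = 0, and there is no ∂_3, so H_2 ≅ 0.

As a check, the Euler characteristic is 10 − 30 + 20 = 0, which agrees with 1 − 1 + 0 = 0.
(K is a triangulation of the Klein bottle.)

H_0 = Z,  H_1 = Z × Z/2,  H_2 = 0.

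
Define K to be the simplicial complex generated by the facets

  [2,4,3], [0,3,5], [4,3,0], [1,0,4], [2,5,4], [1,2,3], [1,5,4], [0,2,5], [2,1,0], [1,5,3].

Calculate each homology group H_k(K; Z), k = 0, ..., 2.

Order the vertices as 0 < 1 < 2 < 3 < 4 < 5. Listing each simplex with vertices in this order, K has dimension 2 with simplices:

  0-simplices (6): [0], [1], [2], [3], [4], [5]
  1-simplices (15): [0,1], [0,2], [0,3], [0,4], [0,5], [1,2], [1,3], [1,4], [1,5], [2,3], [2,4], [2,5], [3,4], [3,5], [4,5]
  2-simplices (10): [0,1,2], [0,1,4], [0,2,5], [0,3,4], [0,3,5], [1,2,3], [1,3,5], [1,4,5], [2,3,4], [2,4,5]

Hence C_0 ≅ Z^6, C_1 ≅ Z^15, C_2 ≅ Z^10.

The boundary map ∂_1: C_1 → C_0 sends each edge [p,q] (with p < q) to q − p.
This gives a 6×15 integer matrix of rank 5; reducing to Smith normal form yields diagonal entries (1,1,1,1,1).

Boundary ∂_2: C_2 → C_1 maps a triangle to the signed sum of its edges. For instance
  ∂[1,3,5] = [3,5] − [1,5] + [1,3],
  ∂[1,2,3] = [2,3] − [1,3] + [1,2].
This gives a 15×10 integer matrix of rank 10; reducing to Smith normal form yields diagonal entries (1,1,1,1,1,1,1,1,1,2).

From H_k ≅ ker(∂_k) / im(∂_{k+1}) we obtain:

  H_0: rank C_0 − rank ∂_1 = 6 − 5 = 1, and the invariant factors of ∂_1 are all 1, so H_0 ≅ Z.
  H_1: rank ker ∂_1 − rank ∂_2 = (15 − 5) − 10 = 0, and ∂_2 has invariant factor 2 > 1, so H_1 ≅ Z/2.
  H_2: rank ker ∂_2 − rank ∂_3 = (10 − 10) − 0 = 0, and there is no ∂_3, so H_2 ≅ 0.

(K is a triangulation of the real projective plane RP^2.)

H_0 ≅ Z,  H_1 ≅ Z/2,  H_2 = 0.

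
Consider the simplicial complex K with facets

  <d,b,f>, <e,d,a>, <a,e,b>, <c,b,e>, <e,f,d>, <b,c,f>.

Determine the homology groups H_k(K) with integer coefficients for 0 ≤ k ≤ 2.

H_0 ≅ Z,  H_1 ≅ Z,  H_2 = 0.

We work with the vertex ordering a < b < c < d < e < f. The simplices of K, each written with vertices in increasing order, are:

  0-simplices (6): a, b, c, d, e, f
  1-simplices (12): ab, ad, ae, bc, bd, be, bf, ce, cf, de, df, ef
  2-simplices (6): abe, ade, bce, bcf, bdf, def

Hence C_0 ≅ Z^6, C_1 ≅ Z^12, C_2 ≅ Z^6.

The boundary map ∂_1: C_1 → C_0 sends each edge [p,q] (with p < q) to q − p. For instance
  ∂be = e − b.
As a 6×12 matrix over Z this has rank 5, with invariant factors (1,1,1,1,1).

The boundary map ∂_2: C_2 → C_1 acts by ∂[p,q,r] = [q,r] − [p,r] + [p,q]. For instance
  ∂ade = de − ae + ad,
  ∂bdf = df − bf + bd.
The resulting 12×6 matrix has rank 6, and its Smith normal form has invariant factors (1,1,1,1,1,1).

From H_k ≅ ker(∂_k) / im(∂_{k+1}) we obtain:

  H_0: rank C_0 − rank ∂_1 = 6 − 5 = 1, and the invariant factors of ∂_1 are all 1, so H_0 = Z.
  H_1: rank ker ∂_1 − rank ∂_2 = (12 − 5) − 6 = 1, and the invariant factors of ∂_2 are all 1, so H_1 = Z.
  H_2: rank ker ∂_2 − rank ∂_3 = (6 − 6) − 0 = 0, and there is no ∂_3, so H_2 = 0.

As a check, the Euler characteristic is 6 − 12 + 6 = 0, which agrees with 1 − 1 + 0 = 0.
(K is a triangulation of the cylinder S^1 x I.)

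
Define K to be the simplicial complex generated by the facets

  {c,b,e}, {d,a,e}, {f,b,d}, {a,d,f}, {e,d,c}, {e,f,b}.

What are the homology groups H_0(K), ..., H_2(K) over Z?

Take the total order a < b < c < d < e < f on the vertex set. Then K (dimension 2) consists of the simplices:

  0-simplices (6): a, b, c, d, e, f
  1-simplices (12): ad, ae, af, bc, bd, be, bf, cd, ce, de, df, ef
  2-simplices (6): ade, adf, bce, bdf, bef, cde

Hence C_0 ≅ Z^6, C_1 ≅ Z^12, C_2 ≅ Z^6.

Boundary ∂_1: C_1 → C_0 is given by ∂[p,q] = [q] − [p]. For instance
  ∂ce = e − c.
The resulting 6×12 matrix has rank 5, and its Smith normal form has invariant factors (1,1,1,1,1).

∂_2: C_2 → C_1 sends each 2-simplex [p,q,r] to [q,r] − [p,r] + [p,q]. For instance
  ∂bce = ce − be + bc,
  ∂cde = de − ce + cd.
As a 12×6 matrix over Z this has rank 6, with invariant factors (1,1,1,1,1,1).

From H_k ≅ ker(∂_k) / im(∂_{k+1}) we obtain:

  H_0: rank C_0 − rank ∂_1 = 6 − 5 = 1, and the invariant factors of ∂_1 are all 1, so H_0 ≅ Z.
  H_1: rank ker ∂_1 − rank ∂_2 = (12 − 5) − 6 = 1, and the invariant factors of ∂_2 are all 1, so H_1 ≅ Z.
  H_2: rank ker ∂_2 − rank ∂_3 = (6 − 6) − 0 = 0, and there is no ∂_3, so H_2 ≅ 0.

As a check, the Euler characteristic is 6 − 12 + 6 = 0, which agrees with 1 − 1 + 0 = 0.

H_0 = Z,  H_1 = Z,  H_2 = 0.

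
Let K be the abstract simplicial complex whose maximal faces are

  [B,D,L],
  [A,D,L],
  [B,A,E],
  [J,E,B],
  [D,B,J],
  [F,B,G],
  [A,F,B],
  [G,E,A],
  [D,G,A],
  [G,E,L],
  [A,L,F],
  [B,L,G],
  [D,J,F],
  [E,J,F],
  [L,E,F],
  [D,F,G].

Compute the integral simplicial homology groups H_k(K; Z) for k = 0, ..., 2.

Order the vertices as A < B < D < E < F < G < J < L. Listing each simplex with vertices in this order, K has dimension 2 with simplices:

  0-simplices (8): A, B, D, E, F, G, J, L
  1-simplices (24): AB, AD, AE, AF, AG, AL, BD, BE, BF, BG, BJ, BL, DF, DG, DJ, DL, EF, EG, EJ, EL, FG, FJ, FL, GL
  2-simplices (16): ABE, ABF, ADG, ADL, AEG, AFL, BDJ, BDL, BEJ, BFG, BGL, DFG, DFJ, EFJ, EFL, EGL

so the chain groups are C_0 ≅ Z^8, C_1 ≅ Z^24, C_2 ≅ Z^16.

∂_1: C_1 → C_0 maps an edge to its endpoints' difference, ∂[p,q] = q − p.
As a 8×24 matrix over Z this has rank 7, with invariant factors (1,1,1,1,1,1,1).

The boundary map ∂_2: C_2 → C_1 acts by ∂[p,q,r] = [q,r] − [p,r] + [p,q]. For instance
  ∂EFL = FL − EL + EF,
  ∂DFG = FG − DG + DF.
As a 24×16 matrix over Z this has rank 15, with invariant factors (1,1,1,1,1,1,1,1,1,1,1,1,1,1,1).

From H_k ≅ ker(∂_k) / im(∂_{k+1}) we obtain:

  H_0: rank C_0 − rank ∂_1 = 8 − 7 = 1, and the invariant factors of ∂_1 are all 1, so H_0 ≅ Z.
  H_1: rank ker ∂_1 − rank ∂_2 = (24 − 7) − 15 = 2, and the invariant factors of ∂_2 are all 1, so H_1 ≅ Z^2.
  H_2: rank ker ∂_2 − rank ∂_3 = (16 − 15) − 0 = 1, and there is no ∂_3, so H_2 ≅ Z.

H_0 = Z,  H_1 = Z^2,  H_2 = Z.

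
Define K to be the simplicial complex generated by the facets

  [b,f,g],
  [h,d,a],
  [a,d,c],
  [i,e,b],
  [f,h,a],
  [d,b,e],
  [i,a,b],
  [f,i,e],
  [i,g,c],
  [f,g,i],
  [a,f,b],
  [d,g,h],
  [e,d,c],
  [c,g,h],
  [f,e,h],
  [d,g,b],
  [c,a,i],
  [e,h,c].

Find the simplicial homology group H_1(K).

H_1 = Z ⊕ Z_2.

We work with the vertex ordering a < b < c < d < e < f < g < h < i. The simplices of K, each written with vertices in increasing order, are:

  0-simplices (9): a, b, c, d, e, f, g, h, i
  1-simplices (27): ab, ac, ad, af, ah, ai, bd, be, bf, bg, bi, cd, ce, cg, ch, ci, de, dg, dh, ef, eh, ei, fg, fh, fi, gh, gi
  2-simplices (18): abf, abi, acd, aci, adh, afh, bde, bdg, bei, bfg, cde, ceh, cgh, cgi, dgh, efh, efi, fgi

Hence C_0 ≅ Z^9, C_1 ≅ Z^27, C_2 ≅ Z^18.

Boundary ∂_1: C_1 → C_0 maps an edge to its endpoints' difference, ∂[p,q] = q − p.
The resulting 9×27 matrix has rank 8, and its Smith normal form has invariant factors (1,1,1,1,1,1,1,1).

The boundary map ∂_2: C_2 → C_1 sends each 2-simplex [p,q,r] to [q,r] − [p,r] + [p,q]. For instance
  ∂efi = fi − ei + ef,
  ∂bfg = fg − bg + bf.
This gives a 27×18 integer matrix of rank 18; reducing to Smith normal form yields diagonal entries (1,1,1,1,1,1,1,1,1,1,1,1,1,1,1,1,1,2).

Reading off H_k = ker ∂_k / im ∂_{k+1}:

  H_1: rank ker ∂_1 − rank ∂_2 = (27 − 8) − 18 = 1, and ∂_2 has invariant factor 2 > 1, so H_1 ≅ Z ⊕ Z_2.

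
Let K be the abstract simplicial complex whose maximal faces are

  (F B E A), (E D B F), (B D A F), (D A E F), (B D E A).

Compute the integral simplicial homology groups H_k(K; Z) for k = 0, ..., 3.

Fix the vertex order A < B < D < E < F and write every simplex with vertices in increasing order. Then dim K = 3 and the simplices of K are:

  0-simplices (5): A, B, D, E, F
  1-simplices (10): AB, AD, AE, AF, BD, BE, BF, DE, DF, EF
  2-simplices (10): ABD, ABE, ABF, ADE, ADF, AEF, BDE, BDF, BEF, DEF
  3-simplices (5): ABDE, ABDF, ABEF, ADEF, BDEF

Hence C_0 ≅ Z^5, C_1 ≅ Z^10, C_2 ≅ Z^10, C_3 ≅ Z^5.

Boundary ∂_1: C_1 → C_0 is given by ∂[p,q] = [q] − [p].
As a 5×10 matrix over Z this has rank 4, with invariant factors (1,1,1,1).

∂_2: C_2 → C_1 acts by ∂[p,q,r] = [q,r] − [p,r] + [p,q]. For instance
  ∂BDF = DF − BF + BD,
  ∂ABF = BF − AF + AB.
As a 10×10 matrix over Z this has rank 6, with invariant factors (1,1,1,1,1,1).

∂_3: C_3 → C_2 sends each 3-simplex σ to the alternating sum Σ_i (−1)^i (σ with its i-th vertex removed). For instance
  ∂ABDF = BDF − ADF + ABF − ABD,
  ∂ABEF = BEF − AEF + ABF − ABE.
This gives a 10×5 integer matrix of rank 4; reducing to Smith normal form yields diagonal entries (1,1,1,1).

Reading off H_k = ker ∂_k / im ∂_{k+1}:

  H_0: rank C_0 − rank ∂_1 = 5 − 4 = 1, and the invariant factors of ∂_1 are all 1, so H_0 ≅ Z.
  H_1: rank ker ∂_1 − rank ∂_2 = (10 − 4) − 6 = 0, and the invariant factors of ∂_2 are all 1, so H_1 ≅ 0.
  H_2: rank ker ∂_2 − rank ∂_3 = (10 − 6) − 4 = 0, and the invariant factors of ∂_3 are all 1, so H_2 ≅ 0.
  H_3: rank ker ∂_3 − rank ∂_4 = (5 − 4) − 0 = 1, and there is no ∂_4, so H_3 ≅ Z.

(K is a triangulation of the 3-sphere S^3.)

H_0 = Z,  H_1 = 0,  H_2 = 0,  H_3 = Z.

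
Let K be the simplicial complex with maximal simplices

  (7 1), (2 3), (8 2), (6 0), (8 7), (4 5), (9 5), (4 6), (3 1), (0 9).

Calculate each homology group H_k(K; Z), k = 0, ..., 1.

Fix the vertex order 0 < 1 < 2 < 3 < 4 < 5 < 6 < 7 < 8 < 9 and write every simplex with vertices in increasing order. Then dim K = 1 and the simplices of K are:

  0-simplices (10): [0], [1], [2], [3], [4], [5], [6], [7], [8], [9]
  1-simplices (10): [0,6], [0,9], [1,3], [1,7], [2,3], [2,8], [4,5], [4,6], [5,9], [7,8]

so the chain groups are C_0 ≅ Z^10, C_1 ≅ Z^10.

∂_1: C_1 → C_0 maps an edge to its endpoints' difference, ∂[p,q] = q − p.
As a 10×10 matrix over Z this has rank 8, with invariant factors (1,1,1,1,1,1,1,1).

From H_k ≅ ker(∂_k) / im(∂_{k+1}) we obtain:

  H_0: rank C_0 − rank ∂_1 = 10 − 8 = 2, and the invariant factors of ∂_1 are all 1, so H_0 ≅ Z^2.
  H_1: rank ker ∂_1 − rank ∂_2 = (10 − 8) − 0 = 2, and there is no ∂_2, so H_1 ≅ Z^2.

H_0 ≅ Z^2,  H_1 ≅ Z^2.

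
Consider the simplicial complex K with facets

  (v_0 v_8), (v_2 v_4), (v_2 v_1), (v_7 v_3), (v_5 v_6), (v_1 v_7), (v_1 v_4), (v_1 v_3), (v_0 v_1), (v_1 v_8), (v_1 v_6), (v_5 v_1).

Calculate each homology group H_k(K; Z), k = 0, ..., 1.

K has 9 vertices, 12 edges.
rank ∂_0 = 0, rank ∂_1 = 8 ⇒ b_0 = 9 − 0 − 8 = 1; all invariant factors of ∂_1 are 1 so no torsion. So H_0 ≅ Z.
rank ∂_1 = 8, rank ∂_2 = 0 ⇒ b_1 = 12 − 8 − 0 = 4. So H_1 ≅ Z^4.

H_0 ≅ Z,  H_1 ≅ Z^4.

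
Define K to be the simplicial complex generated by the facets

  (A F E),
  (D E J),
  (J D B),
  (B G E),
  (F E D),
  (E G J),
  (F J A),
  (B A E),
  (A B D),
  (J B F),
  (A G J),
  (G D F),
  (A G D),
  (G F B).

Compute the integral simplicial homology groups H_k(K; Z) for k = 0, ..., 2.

Fix the vertex order A < B < D < E < F < G < J and write every simplex with vertices in increasing order. Then dim K = 2 and the simplices of K are:

  0-simplices (7): A, B, D, E, F, G, J
  1-simplices (21): AB, AD, AE, AF, AG, AJ, BD, BE, BF, BG, BJ, DE, DF, DG, DJ, EF, EG, EJ, FG, FJ, GJ
  2-simplices (14): ABD, ABE, ADG, AEF, AFJ, AGJ, BDJ, BEG, BFG, BFJ, DEF, DEJ, DFG, EGJ

so the chain groups are C_0 ≅ Z^7, C_1 ≅ Z^21, C_2 ≅ Z^14.

Boundary ∂_1: C_1 → C_0 maps an edge to its endpoints' difference, ∂[p,q] = q − p.
This gives a 7×21 integer matrix of rank 6; reducing to Smith normal form yields diagonal entries (1,1,1,1,1,1).

Boundary ∂_2: C_2 → C_1 sends each 2-simplex [p,q,r] to [q,r] − [p,r] + [p,q]. For instance
  ∂ABD = BD − AD + AB,
  ∂AEF = EF − AF + AE.
As a 21×14 matrix over Z this has rank 13, with invariant factors (1,1,1,1,1,1,1,1,1,1,1,1,1).

Now H_k = ker ∂_k / im ∂_{k+1}, so:

  H_0: rank C_0 − rank ∂_1 = 7 − 6 = 1, and the invariant factors of ∂_1 are all 1, so H_0 = Z.
  H_1: rank ker ∂_1 − rank ∂_2 = (21 − 6) − 13 = 2, and the invariant factors of ∂_2 are all 1, so H_1 = Z^2.
  H_2: rank ker ∂_2 − rank ∂_3 = (14 − 13) − 0 = 1, and there is no ∂_3, so H_2 = Z.

As a check, the Euler characteristic is 7 − 21 + 14 = 0, which agrees with 1 − 2 + 1 = 0.
(K is a triangulation of the torus T^2.)

H_0 = Z,  H_1 = Z^2,  H_2 = Z.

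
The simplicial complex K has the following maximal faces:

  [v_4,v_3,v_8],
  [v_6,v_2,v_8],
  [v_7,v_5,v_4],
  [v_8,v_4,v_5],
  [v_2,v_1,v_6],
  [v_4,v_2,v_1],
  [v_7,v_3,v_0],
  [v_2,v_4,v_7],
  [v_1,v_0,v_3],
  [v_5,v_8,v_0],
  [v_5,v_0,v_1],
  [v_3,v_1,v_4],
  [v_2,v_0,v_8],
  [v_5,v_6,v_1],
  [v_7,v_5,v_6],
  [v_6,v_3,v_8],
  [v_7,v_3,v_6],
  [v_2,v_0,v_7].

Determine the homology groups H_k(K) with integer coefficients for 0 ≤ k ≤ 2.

H_0 ≅ Z,  H_1 ≅ Z^2,  H_2 ≅ Z.

K has 9 vertices, 27 edges, 18 triangles.
rank ∂_0 = 0, rank ∂_1 = 8 ⇒ b_0 = 9 − 0 − 8 = 1; all invariant factors of ∂_1 are 1 so no torsion. So H_0 = Z.
rank ∂_1 = 8, rank ∂_2 = 17 ⇒ b_1 = 27 − 8 − 17 = 2; all invariant factors of ∂_2 are 1 so no torsion. So H_1 = Z^2.
rank ∂_2 = 17, rank ∂_3 = 0 ⇒ b_2 = 18 − 17 − 0 = 1. So H_2 = Z.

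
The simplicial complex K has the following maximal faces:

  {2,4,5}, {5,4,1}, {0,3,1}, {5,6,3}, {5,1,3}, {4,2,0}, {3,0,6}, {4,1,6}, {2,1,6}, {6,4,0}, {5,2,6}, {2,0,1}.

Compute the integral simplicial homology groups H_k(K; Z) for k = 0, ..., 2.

H_0 ≅ Z,  H_1 ≅ Z/2,  H_2 = 0.

Fix the vertex order 0 < 1 < 2 < 3 < 4 < 5 < 6 and write every simplex with vertices in increasing order. Then dim K = 2 and the simplices of K are:

  0-simplices (7): [0], [1], [2], [3], [4], [5], [6]
  1-simplices (18): [0,1], [0,2], [0,3], [0,4], [0,6], [1,2], [1,3], [1,4], [1,5], [1,6], [2,4], [2,5], [2,6], [3,5], [3,6], [4,5], [4,6], [5,6]
  2-simplices (12): [0,1,2], [0,1,3], [0,2,4], [0,3,6], [0,4,6], [1,2,6], [1,3,5], [1,4,5], [1,4,6], [2,4,5], [2,5,6], [3,5,6]

Hence C_0 ≅ Z^7, C_1 ≅ Z^18, C_2 ≅ Z^12.

∂_1: C_1 → C_0 maps an edge to its endpoints' difference, ∂[p,q] = q − p. For instance
  ∂[2,4] = [4] − [2].
This gives a 7×18 integer matrix of rank 6; reducing to Smith normal form yields diagonal entries (1,1,1,1,1,1).

Boundary ∂_2: C_2 → C_1 maps a triangle to the signed sum of its edges. For instance
  ∂[1,4,5] = [4,5] − [1,5] + [1,4],
  ∂[2,4,5] = [4,5] − [2,5] + [2,4].
The 18×12 boundary matrix has rank 12 and Smith normal form diag(1,1,1,1,1,1,1,1,1,1,1,2).

From H_k ≅ ker(∂_k) / im(∂_{k+1}) we obtain:

  H_0: rank C_0 − rank ∂_1 = 7 − 6 = 1, and the invariant factors of ∂_1 are all 1, so H_0 = Z.
  H_1: rank ker ∂_1 − rank ∂_2 = (18 − 6) − 12 = 0, and ∂_2 has invariant factor 2 > 1, so H_1 = Z/2.
  H_2: rank ker ∂_2 − rank ∂_3 = (12 − 12) − 0 = 0, and there is no ∂_3, so H_2 = 0.

(K is a triangulation of the real projective plane RP^2.)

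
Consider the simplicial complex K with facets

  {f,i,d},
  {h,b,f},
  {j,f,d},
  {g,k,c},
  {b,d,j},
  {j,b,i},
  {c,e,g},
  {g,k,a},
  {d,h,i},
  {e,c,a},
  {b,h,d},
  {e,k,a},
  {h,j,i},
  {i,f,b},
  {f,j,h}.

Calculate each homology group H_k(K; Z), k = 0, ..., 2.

H_0 = Z^2,  H_1 = Z × Z/2,  H_2 = 0.

K has 11 vertices, 25 edges, 15 triangles.
rank ∂_0 = 0, rank ∂_1 = 9 ⇒ b_0 = 11 − 0 − 9 = 2; all invariant factors of ∂_1 are 1 so no torsion. So H_0 = Z^2.
rank ∂_1 = 9, rank ∂_2 = 15 ⇒ b_1 = 25 − 9 − 15 = 1; ∂_2 has invariant factor(s) [2] giving torsion. So H_1 = Z × Z/2.
rank ∂_2 = 15, rank ∂_3 = 0 ⇒ b_2 = 15 − 15 − 0 = 0. So H_2 = 0.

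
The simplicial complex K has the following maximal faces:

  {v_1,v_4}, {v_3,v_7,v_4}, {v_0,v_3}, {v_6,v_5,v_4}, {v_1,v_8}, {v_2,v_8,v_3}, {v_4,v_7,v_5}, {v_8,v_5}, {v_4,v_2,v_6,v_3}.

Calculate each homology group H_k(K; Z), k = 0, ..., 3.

Order the vertices as v_0 < v_1 < v_2 < v_3 < v_4 < v_5 < v_6 < v_7 < v_8. Listing each simplex with vertices in this order, K has dimension 3 with simplices:

  0-simplices (9): [v_0], [v_1], [v_2], [v_3], [v_4], [v_5], [v_6], [v_7], [v_8]
  1-simplices (17): (17 of them)
  2-simplices (8): [v_2,v_3,v_4], [v_2,v_3,v_6], [v_2,v_3,v_8], [v_2,v_4,v_6], [v_3,v_4,v_6], [v_3,v_4,v_7], [v_4,v_5,v_6], [v_4,v_5,v_7]
  3-simplices (1): [v_2,v_3,v_4,v_6]

Hence C_0 ≅ Z^9, C_1 ≅ Z^17, C_2 ≅ Z^8, C_3 ≅ Z^1.

Boundary ∂_1: C_1 → C_0 is given by ∂[p,q] = [q] − [p]. For instance
  ∂[v_4,v_5] = [v_5] − [v_4].
As a 9×17 matrix over Z this has rank 8, with invariant factors (1,1,1,1,1,1,1,1).

Boundary ∂_2: C_2 → C_1 sends each 2-simplex [p,q,r] to [q,r] − [p,r] + [p,q]. For instance
  ∂[v_2,v_3,v_6] = [v_3,v_6] − [v_2,v_6] + [v_2,v_3],
  ∂[v_4,v_5,v_7] = [v_5,v_7] − [v_4,v_7] + [v_4,v_5].
As a 17×8 matrix over Z this has rank 7, with invariant factors (1,1,1,1,1,1,1).

∂_3: C_3 → C_2 sends each 3-simplex σ to the alternating sum Σ_i (−1)^i (σ with its i-th vertex removed). For instance
  ∂[v_2,v_3,v_4,v_6] = [v_3,v_4,v_6] − [v_2,v_4,v_6] + [v_2,v_3,v_6] − [v_2,v_3,v_4].
The resulting 8×1 matrix has rank 1, and its Smith normal form has invariant factors (1).

Computing H_k = (kernel of ∂_k) / (image of ∂_{k+1}):

  H_0: rank C_0 − rank ∂_1 = 9 − 8 = 1, and the invariant factors of ∂_1 are all 1, so H_0 ≅ Z.
  H_1: rank ker ∂_1 − rank ∂_2 = (17 − 8) − 7 = 2, and the invariant factors of ∂_2 are all 1, so H_1 ≅ Z^2.
  H_2: rank ker ∂_2 − rank ∂_3 = (8 − 7) − 1 = 0, and the invariant factors of ∂_3 are all 1, so H_2 ≅ 0.
  H_3: rank ker ∂_3 − rank ∂_4 = (1 − 1) − 0 = 0, and there is no ∂_4, so H_3 ≅ 0.

H_0 = Z,  H_1 = Z^2,  H_2 = 0,  H_3 = 0.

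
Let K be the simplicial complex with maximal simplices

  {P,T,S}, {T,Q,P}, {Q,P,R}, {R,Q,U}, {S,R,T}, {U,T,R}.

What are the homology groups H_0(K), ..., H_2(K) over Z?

H_0 ≅ Z,  H_1 ≅ Z,  H_2 = 0.

We work with the vertex ordering P < Q < R < S < T < U. The simplices of K, each written with vertices in increasing order, are:

  0-simplices (6): P, Q, R, S, T, U
  1-simplices (12): PQ, PR, PS, PT, QR, QT, QU, RS, RT, RU, ST, TU
  2-simplices (6): PQR, PQT, PST, QRU, RST, RTU

so the chain groups are C_0 ≅ Z^6, C_1 ≅ Z^12, C_2 ≅ Z^6.

Boundary ∂_1: C_1 → C_0 maps an edge to its endpoints' difference, ∂[p,q] = q − p.
The 6×12 boundary matrix has rank 5 and Smith normal form diag(1,1,1,1,1).

The boundary map ∂_2: C_2 → C_1 maps a triangle to the signed sum of its edges. For instance
  ∂PQR = QR − PR + PQ,
  ∂RST = ST − RT + RS.
This gives a 12×6 integer matrix of rank 6; reducing to Smith normal form yields diagonal entries (1,1,1,1,1,1).

From H_k ≅ ker(∂_k) / im(∂_{k+1}) we obtain:

  H_0: rank C_0 − rank ∂_1 = 6 − 5 = 1, and the invariant factors of ∂_1 are all 1, so H_0 ≅ Z.
  H_1: rank ker ∂_1 − rank ∂_2 = (12 − 5) − 6 = 1, and the invariant factors of ∂_2 are all 1, so H_1 ≅ Z.
  H_2: rank ker ∂_2 − rank ∂_3 = (6 − 6) − 0 = 0, and there is no ∂_3, so H_2 ≅ 0.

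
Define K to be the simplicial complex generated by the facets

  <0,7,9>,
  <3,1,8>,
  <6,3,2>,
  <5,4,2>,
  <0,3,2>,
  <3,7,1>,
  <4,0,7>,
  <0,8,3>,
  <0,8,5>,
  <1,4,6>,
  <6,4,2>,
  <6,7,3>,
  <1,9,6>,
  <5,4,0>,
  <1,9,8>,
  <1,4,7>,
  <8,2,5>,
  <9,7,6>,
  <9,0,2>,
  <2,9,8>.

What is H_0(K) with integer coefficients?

H_0 = Z.

Order the vertices as 0 < 1 < 2 < 3 < 4 < 5 < 6 < 7 < 8 < 9. Listing each simplex with vertices in this order, K has dimension 2 with simplices:

  0-simplices (10): [0], [1], [2], [3], [4], [5], [6], [7], [8], [9]
  1-simplices (30): (30 of them)
  2-simplices (20): (20 of them)

so the chain groups are C_0 ≅ Z^10, C_1 ≅ Z^30, C_2 ≅ Z^20.

The boundary map ∂_1: C_1 → C_0 maps an edge to its endpoints' difference, ∂[p,q] = q − p. For instance
  ∂[3,7] = [7] − [3].
The resulting 10×30 matrix has rank 9, and its Smith normal form has invariant factors (1,1,1,1,1,1,1,1,1).

Boundary ∂_2: C_2 → C_1 sends each 2-simplex [p,q,r] to [q,r] − [p,r] + [p,q]. For instance
  ∂[2,4,5] = [4,5] − [2,5] + [2,4],
  ∂[1,4,6] = [4,6] − [1,6] + [1,4].
The resulting 30×20 matrix has rank 20, and its Smith normal form has invariant factors (1,1,1,1,1,1,1,1,1,1,1,1,1,1,1,1,1,1,1,2).

Now H_k = ker ∂_k / im ∂_{k+1}, so:

  H_0: rank C_0 − rank ∂_1 = 10 − 9 = 1, and the invariant factors of ∂_1 are all 1, so H_0 = Z.

(K is a triangulation of the Klein bottle.)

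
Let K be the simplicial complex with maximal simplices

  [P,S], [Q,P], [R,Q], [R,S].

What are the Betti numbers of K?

b_0 = 1, b_1 = 1.

K has 4 vertices, 4 edges.
rank ∂_0 = 0, rank ∂_1 = 3 ⇒ b_0 = 4 − 0 − 3 = 1; all invariant factors of ∂_1 are 1 so no torsion. So H_0 = Z.
rank ∂_1 = 3, rank ∂_2 = 0 ⇒ b_1 = 4 − 3 − 0 = 1. So H_1 = Z.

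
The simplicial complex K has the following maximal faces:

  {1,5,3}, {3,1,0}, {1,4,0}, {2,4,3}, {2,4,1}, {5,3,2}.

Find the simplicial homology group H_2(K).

H_2 ≅ 0.

We work with the vertex ordering 0 < 1 < 2 < 3 < 4 < 5. The simplices of K, each written with vertices in increasing order, are:

  0-simplices (6): [0], [1], [2], [3], [4], [5]
  1-simplices (12): [0,1], [0,3], [0,4], [1,2], [1,3], [1,4], [1,5], [2,3], [2,4], [2,5], [3,4], [3,5]
  2-simplices (6): [0,1,3], [0,1,4], [1,2,4], [1,3,5], [2,3,4], [2,3,5]

so the chain groups are C_0 ≅ Z^6, C_1 ≅ Z^12, C_2 ≅ Z^6.

∂_1: C_1 → C_0 is given by ∂[p,q] = [q] − [p].
This gives a 6×12 integer matrix of rank 5; reducing to Smith normal form yields diagonal entries (1,1,1,1,1).

The boundary map ∂_2: C_2 → C_1 acts by ∂[p,q,r] = [q,r] − [p,r] + [p,q]. For instance
  ∂[1,3,5] = [3,5] − [1,5] + [1,3],
  ∂[2,3,5] = [3,5] − [2,5] + [2,3].
The resulting 12×6 matrix has rank 6, and its Smith normal form has invariant factors (1,1,1,1,1,1).

Reading off H_k = ker ∂_k / im ∂_{k+1}:

  H_2: rank ker ∂_2 − rank ∂_3 = (6 − 6) − 0 = 0, and there is no ∂_3, so H_2 ≅ 0.

(K is a triangulation of the cylinder S^1 x I.)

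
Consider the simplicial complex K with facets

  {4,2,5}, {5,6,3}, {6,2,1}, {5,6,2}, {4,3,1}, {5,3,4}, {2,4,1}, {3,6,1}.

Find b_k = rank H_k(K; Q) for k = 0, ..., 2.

b_0 = 1, b_1 = 0, b_2 = 1.

Order the vertices as 1 < 2 < 3 < 4 < 5 < 6. Listing each simplex with vertices in this order, K has dimension 2 with simplices:

  0-simplices (6): [1], [2], [3], [4], [5], [6]
  1-simplices (12): [1,2], [1,3], [1,4], [1,6], [2,4], [2,5], [2,6], [3,4], [3,5], [3,6], [4,5], [5,6]
  2-simplices (8): [1,2,4], [1,2,6], [1,3,4], [1,3,6], [2,4,5], [2,5,6], [3,4,5], [3,5,6]

so the chain groups are C_0 ≅ Z^6, C_1 ≅ Z^12, C_2 ≅ Z^8.

∂_1: C_1 → C_0 maps an edge to its endpoints' difference, ∂[p,q] = q − p.
The resulting 6×12 matrix has rank 5, and its Smith normal form has invariant factors (1,1,1,1,1).

∂_2: C_2 → C_1 sends each 2-simplex [p,q,r] to [q,r] − [p,r] + [p,q]. For instance
  ∂[1,2,4] = [2,4] − [1,4] + [1,2],
  ∂[2,5,6] = [5,6] − [2,6] + [2,5].
This gives a 12×8 integer matrix of rank 7; reducing to Smith normal form yields diagonal entries (1,1,1,1,1,1,1).

Computing H_k = (kernel of ∂_k) / (image of ∂_{k+1}):

  H_0: rank C_0 − rank ∂_1 = 6 − 5 = 1, and the invariant factors of ∂_1 are all 1, so H_0 ≅ Z.
  H_1: rank ker ∂_1 − rank ∂_2 = (12 − 5) − 7 = 0, and the invariant factors of ∂_2 are all 1, so H_1 ≅ 0.
  H_2: rank ker ∂_2 − rank ∂_3 = (8 − 7) − 0 = 1, and there is no ∂_3, so H_2 ≅ Z.

As a check, the Euler characteristic is 6 − 12 + 8 = 2, which agrees with 1 − 0 + 1 = 2.

Hence the Betti numbers are b_0 = 1, b_1 = 0, b_2 = 1.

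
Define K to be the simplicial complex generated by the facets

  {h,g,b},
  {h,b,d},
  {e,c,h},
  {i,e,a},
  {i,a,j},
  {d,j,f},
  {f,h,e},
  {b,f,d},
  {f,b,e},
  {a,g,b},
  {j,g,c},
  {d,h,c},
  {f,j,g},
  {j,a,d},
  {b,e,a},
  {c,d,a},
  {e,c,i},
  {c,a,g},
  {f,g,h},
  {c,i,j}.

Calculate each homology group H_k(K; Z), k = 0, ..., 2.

We work with the vertex ordering a < b < c < d < e < f < g < h < i < j. The simplices of K, each written with vertices in increasing order, are:

  0-simplices (10): a, b, c, d, e, f, g, h, i, j
  1-simplices (30): ab, ac, ad, ae, ag, ai, aj, bd, be, bf, bg, bh, cd, ce, cg, ch, ci, cj, df, dh, dj, ef, eh, ei, fg, fh, fj, gh, gj, ij
  2-simplices (20): abe, abg, acd, acg, adj, aei, aij, bdf, bdh, bef, bgh, cdh, ceh, cei, cgj, cij, dfj, efh, fgh, fgj

so the chain groups are C_0 ≅ Z^10, C_1 ≅ Z^30, C_2 ≅ Z^20.

∂_1: C_1 → C_0 is given by ∂[p,q] = [q] − [p].
The 10×30 boundary matrix has rank 9 and Smith normal form diag(1,1,1,1,1,1,1,1,1).

Boundary ∂_2: C_2 → C_1 acts by ∂[p,q,r] = [q,r] − [p,r] + [p,q]. For instance
  ∂fgj = gj − fj + fg,
  ∂cei = ei − ci + ce.
This gives a 30×20 integer matrix of rank 20; reducing to Smith normal form yields diagonal entries (1,1,1,1,1,1,1,1,1,1,1,1,1,1,1,1,1,1,1,2).

From H_k ≅ ker(∂_k) / im(∂_{k+1}) we obtain:

  H_0: rank C_0 − rank ∂_1 = 10 − 9 = 1, and the invariant factors of ∂_1 are all 1, so H_0 ≅ Z.
  H_1: rank ker ∂_1 − rank ∂_2 = (30 − 9) − 20 = 1, and ∂_2 has invariant factor 2 > 1, so H_1 ≅ Z ⊕ Z_2.
  H_2: rank ker ∂_2 − rank ∂_3 = (20 − 20) − 0 = 0, and there is no ∂_3, so H_2 ≅ 0.

As a check, the Euler characteristic is 10 − 30 + 20 = 0, which agrees with 1 − 1 + 0 = 0.

H_0 ≅ Z,  H_1 ≅ Z ⊕ Z_2,  H_2 = 0.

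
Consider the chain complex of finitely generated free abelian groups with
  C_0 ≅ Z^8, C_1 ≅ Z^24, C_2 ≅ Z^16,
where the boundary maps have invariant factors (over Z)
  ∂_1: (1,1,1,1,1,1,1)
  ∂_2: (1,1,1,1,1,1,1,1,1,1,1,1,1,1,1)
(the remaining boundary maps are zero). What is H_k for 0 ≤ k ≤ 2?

H_0: b_0 = 8 − 0 − 7 = 1; torsion from ∂_1 factors > 1: none. So H_0 = Z.
H_1: b_1 = 24 − 7 − 15 = 2; torsion from ∂_2 factors > 1: none. So H_1 = Z^2.
H_2: b_2 = 16 − 15 − 0 = 1; torsion from ∂_3 factors > 1: none. So H_2 = Z.

H_0 = Z,  H_1 = Z^2,  H_2 = Z.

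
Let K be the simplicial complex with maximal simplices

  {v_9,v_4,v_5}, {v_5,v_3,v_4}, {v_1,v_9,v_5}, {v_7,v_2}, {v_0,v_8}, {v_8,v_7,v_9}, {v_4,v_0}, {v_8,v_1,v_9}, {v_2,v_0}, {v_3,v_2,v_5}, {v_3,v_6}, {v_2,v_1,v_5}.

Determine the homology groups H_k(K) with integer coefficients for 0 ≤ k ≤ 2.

Order the vertices as v_0 < v_1 < v_2 < v_3 < v_4 < v_5 < v_6 < v_7 < v_8 < v_9. Listing each simplex with vertices in this order, K has dimension 2 with simplices:

  0-simplices (10): [v_0], [v_1], [v_2], [v_3], [v_4], [v_5], [v_6], [v_7], [v_8], [v_9]
  1-simplices (19): (19 of them)
  2-simplices (7): [v_1,v_2,v_5], [v_1,v_5,v_9], [v_1,v_8,v_9], [v_2,v_3,v_5], [v_3,v_4,v_5], [v_4,v_5,v_9], [v_7,v_8,v_9]

Hence C_0 ≅ Z^10, C_1 ≅ Z^19, C_2 ≅ Z^7.

∂_1: C_1 → C_0 maps an edge to its endpoints' difference, ∂[p,q] = q − p. For instance
  ∂[v_1,v_9] = [v_9] − [v_1].
This gives a 10×19 integer matrix of rank 9; reducing to Smith normal form yields diagonal entries (1,1,1,1,1,1,1,1,1).

Boundary ∂_2: C_2 → C_1 acts by ∂[p,q,r] = [q,r] − [p,r] + [p,q]. For instance
  ∂[v_4,v_5,v_9] = [v_5,v_9] − [v_4,v_9] + [v_4,v_5],
  ∂[v_3,v_4,v_5] = [v_4,v_5] − [v_3,v_5] + [v_3,v_4].
This gives a 19×7 integer matrix of rank 7; reducing to Smith normal form yields diagonal entries (1,1,1,1,1,1,1).

Now H_k = ker ∂_k / im ∂_{k+1}, so:

  H_0: rank C_0 − rank ∂_1 = 10 − 9 = 1, and the invariant factors of ∂_1 are all 1, so H_0 ≅ Z.
  H_1: rank ker ∂_1 − rank ∂_2 = (19 − 9) − 7 = 3, and the invariant factors of ∂_2 are all 1, so H_1 ≅ Z^3.
  H_2: rank ker ∂_2 − rank ∂_3 = (7 − 7) − 0 = 0, and there is no ∂_3, so H_2 ≅ 0.

H_0 ≅ Z,  H_1 ≅ Z^3,  H_2 = 0.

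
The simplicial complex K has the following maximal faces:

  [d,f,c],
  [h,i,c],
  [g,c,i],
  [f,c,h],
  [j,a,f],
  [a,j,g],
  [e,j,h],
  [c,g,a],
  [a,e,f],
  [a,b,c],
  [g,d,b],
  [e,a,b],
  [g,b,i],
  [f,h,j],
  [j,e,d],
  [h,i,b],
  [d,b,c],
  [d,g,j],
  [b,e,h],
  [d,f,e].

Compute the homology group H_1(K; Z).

H_1 ≅ Z ⊕ Z/2.

Fix the vertex order a < b < c < d < e < f < g < h < i < j and write every simplex with vertices in increasing order. Then dim K = 2 and the simplices of K are:

  0-simplices (10): a, b, c, d, e, f, g, h, i, j
  1-simplices (30): ab, ac, ae, af, ag, aj, bc, bd, be, bg, bh, bi, cd, cf, cg, ch, ci, de, df, dg, dj, ef, eh, ej, fh, fj, gi, gj, hi, hj
  2-simplices (20): abc, abe, acg, aef, afj, agj, bcd, bdg, beh, bgi, bhi, cdf, cfh, cgi, chi, def, dej, dgj, ehj, fhj

Hence C_0 ≅ Z^10, C_1 ≅ Z^30, C_2 ≅ Z^20.

∂_1: C_1 → C_0 maps an edge to its endpoints' difference, ∂[p,q] = q − p.
The 10×30 boundary matrix has rank 9 and Smith normal form diag(1,1,1,1,1,1,1,1,1).

∂_2: C_2 → C_1 maps a triangle to the signed sum of its edges. For instance
  ∂ehj = hj − ej + eh,
  ∂abe = be − ae + ab.
As a 30×20 matrix over Z this has rank 20, with invariant factors (1,1,1,1,1,1,1,1,1,1,1,1,1,1,1,1,1,1,1,2).

From H_k ≅ ker(∂_k) / im(∂_{k+1}) we obtain:

  H_1: rank ker ∂_1 − rank ∂_2 = (30 − 9) − 20 = 1, and ∂_2 has invariant factor 2 > 1, so H_1 ≅ Z ⊕ Z/2.

(K is a triangulation of the Klein bottle.)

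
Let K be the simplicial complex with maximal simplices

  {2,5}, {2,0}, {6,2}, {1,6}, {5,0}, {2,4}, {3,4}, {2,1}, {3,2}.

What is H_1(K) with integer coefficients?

H_1 ≅ Z^3.

Fix the vertex order 0 < 1 < 2 < 3 < 4 < 5 < 6 and write every simplex with vertices in increasing order. Then dim K = 1 and the simplices of K are:

  0-simplices (7): [0], [1], [2], [3], [4], [5], [6]
  1-simplices (9): [0,2], [0,5], [1,2], [1,6], [2,3], [2,4], [2,5], [2,6], [3,4]

so the chain groups are C_0 ≅ Z^7, C_1 ≅ Z^9.

Boundary ∂_1: C_1 → C_0 is given by ∂[p,q] = [q] − [p]. For instance
  ∂[2,5] = [5] − [2].
As a 7×9 matrix over Z this has rank 6, with invariant factors (1,1,1,1,1,1).

Reading off H_k = ker ∂_k / im ∂_{k+1}:

  H_1: rank ker ∂_1 − rank ∂_2 = (9 − 6) − 0 = 3, and there is no ∂_2, so H_1 ≅ Z^3.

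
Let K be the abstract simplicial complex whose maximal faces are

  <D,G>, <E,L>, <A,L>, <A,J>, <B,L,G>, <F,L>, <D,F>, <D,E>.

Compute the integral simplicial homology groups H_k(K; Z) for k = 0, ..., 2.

Order the vertices as A < B < D < E < F < G < J < L. Listing each simplex with vertices in this order, K has dimension 2 with simplices:

  0-simplices (8): A, B, D, E, F, G, J, L
  1-simplices (10): AJ, AL, BG, BL, DE, DF, DG, EL, FL, GL
  2-simplices (1): BGL

giving chain groups C_0 ≅ Z^8, C_1 ≅ Z^10, C_2 ≅ Z^1.

Boundary ∂_1: C_1 → C_0 sends each edge [p,q] (with p < q) to q − p.
As a 8×10 matrix over Z this has rank 7, with invariant factors (1,1,1,1,1,1,1).

The boundary map ∂_2: C_2 → C_1 maps a triangle to the signed sum of its edges. For instance
  ∂BGL = GL − BL + BG.
As a 10×1 matrix over Z this has rank 1, with invariant factors (1).

Computing H_k = (kernel of ∂_k) / (image of ∂_{k+1}):

  H_0: rank C_0 − rank ∂_1 = 8 − 7 = 1, and the invariant factors of ∂_1 are all 1, so H_0 = Z.
  H_1: rank ker ∂_1 − rank ∂_2 = (10 − 7) − 1 = 2, and the invariant factors of ∂_2 are all 1, so H_1 = Z^2.
  H_2: rank ker ∂_2 − rank ∂_3 = (1 − 1) − 0 = 0, and there is no ∂_3, so H_2 = 0.

H_0 = Z,  H_1 = Z^2,  H_2 = 0.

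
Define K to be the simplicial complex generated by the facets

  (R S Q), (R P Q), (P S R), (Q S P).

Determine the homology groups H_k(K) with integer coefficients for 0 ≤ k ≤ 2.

H_0 ≅ Z,  H_1 = 0,  H_2 ≅ Z.

We work with the vertex ordering P < Q < R < S. The simplices of K, each written with vertices in increasing order, are:

  0-simplices (4): P, Q, R, S
  1-simplices (6): PQ, PR, PS, QR, QS, RS
  2-simplices (4): PQR, PQS, PRS, QRS

so the chain groups are C_0 ≅ Z^4, C_1 ≅ Z^6, C_2 ≅ Z^4.

The boundary map ∂_1: C_1 → C_0 sends each edge [p,q] (with p < q) to q − p.
The 4×6 boundary matrix has rank 3 and Smith normal form diag(1,1,1).

∂_2: C_2 → C_1 acts by ∂[p,q,r] = [q,r] − [p,r] + [p,q]. For instance
  ∂PQS = QS − PS + PQ,
  ∂QRS = RS − QS + QR.
The 6×4 boundary matrix has rank 3 and Smith normal form diag(1,1,1).

From H_k ≅ ker(∂_k) / im(∂_{k+1}) we obtain:

  H_0: rank C_0 − rank ∂_1 = 4 − 3 = 1, and the invariant factors of ∂_1 are all 1, so H_0 ≅ Z.
  H_1: rank ker ∂_1 − rank ∂_2 = (6 − 3) − 3 = 0, and the invariant factors of ∂_2 are all 1, so H_1 ≅ 0.
  H_2: rank ker ∂_2 − rank ∂_3 = (4 − 3) − 0 = 1, and there is no ∂_3, so H_2 ≅ Z.

As a check, the Euler characteristic is 4 − 6 + 4 = 2, which agrees with 1 − 0 + 1 = 2.
(K is a triangulation of the 2-sphere S^2.)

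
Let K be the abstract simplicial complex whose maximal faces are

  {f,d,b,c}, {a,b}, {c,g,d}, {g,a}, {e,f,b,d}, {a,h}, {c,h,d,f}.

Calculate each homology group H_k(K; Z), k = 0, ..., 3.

H_0 = Z,  H_1 = Z^2,  H_2 = 0,  H_3 = 0.

Take the total order a < b < c < d < e < f < g < h on the vertex set. Then K (dimension 3) consists of the simplices:

  0-simplices (8): a, b, c, d, e, f, g, h
  1-simplices (17): ab, ag, ah, bc, bd, be, bf, cd, cf, cg, ch, de, df, dg, dh, ef, fh
  2-simplices (11): bcd, bcf, bde, bdf, bef, cdf, cdg, cdh, cfh, def, dfh
  3-simplices (3): bcdf, bdef, cdfh

giving chain groups C_0 ≅ Z^8, C_1 ≅ Z^17, C_2 ≅ Z^11, C_3 ≅ Z^3.

The boundary map ∂_1: C_1 → C_0 sends each edge [p,q] (with p < q) to q − p. For instance
  ∂ab = b − a.
The 8×17 boundary matrix has rank 7 and Smith normal form diag(1,1,1,1,1,1,1).

∂_2: C_2 → C_1 maps a triangle to the signed sum of its edges. For instance
  ∂bcd = cd − bd + bc,
  ∂bdf = df − bf + bd.
As a 17×11 matrix over Z this has rank 8, with invariant factors (1,1,1,1,1,1,1,1).

The boundary map ∂_3: C_3 → C_2 sends each 3-simplex σ to the alternating sum Σ_i (−1)^i (σ with its i-th vertex removed). For instance
  ∂bcdf = cdf − bdf + bcf − bcd,
  ∂bdef = def − bef + bdf − bde.
The 11×3 boundary matrix has rank 3 and Smith normal form diag(1,1,1).

From H_k ≅ ker(∂_k) / im(∂_{k+1}) we obtain:

  H_0: rank C_0 − rank ∂_1 = 8 − 7 = 1, and the invariant factors of ∂_1 are all 1, so H_0 = Z.
  H_1: rank ker ∂_1 − rank ∂_2 = (17 − 7) − 8 = 2, and the invariant factors of ∂_2 are all 1, so H_1 = Z^2.
  H_2: rank ker ∂_2 − rank ∂_3 = (11 − 8) − 3 = 0, and the invariant factors of ∂_3 are all 1, so H_2 = 0.
  H_3: rank ker ∂_3 − rank ∂_4 = (3 − 3) − 0 = 0, and there is no ∂_4, so H_3 = 0.

As a check, the Euler characteristic is 8 − 17 + 11 − 3 = -1, which agrees with 1 − 2 + 0 − 0 = -1.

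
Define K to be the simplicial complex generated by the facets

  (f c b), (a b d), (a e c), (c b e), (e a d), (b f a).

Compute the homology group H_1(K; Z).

We work with the vertex ordering a < b < c < d < e < f. The simplices of K, each written with vertices in increasing order, are:

  0-simplices (6): a, b, c, d, e, f
  1-simplices (12): ab, ac, ad, ae, af, bc, bd, be, bf, ce, cf, de
  2-simplices (6): abd, abf, ace, ade, bce, bcf

giving chain groups C_0 ≅ Z^6, C_1 ≅ Z^12, C_2 ≅ Z^6.

∂_1: C_1 → C_0 maps an edge to its endpoints' difference, ∂[p,q] = q − p. For instance
  ∂bc = c − b.
This gives a 6×12 integer matrix of rank 5; reducing to Smith normal form yields diagonal entries (1,1,1,1,1).

The boundary map ∂_2: C_2 → C_1 maps a triangle to the signed sum of its edges. For instance
  ∂bce = ce − be + bc,
  ∂abd = bd − ad + ab.
The 12×6 boundary matrix has rank 6 and Smith normal form diag(1,1,1,1,1,1).

Computing H_k = (kernel of ∂_k) / (image of ∂_{k+1}):

  H_1: rank ker ∂_1 − rank ∂_2 = (12 − 5) − 6 = 1, and the invariant factors of ∂_2 are all 1, so H_1 = Z.

H_1 = Z.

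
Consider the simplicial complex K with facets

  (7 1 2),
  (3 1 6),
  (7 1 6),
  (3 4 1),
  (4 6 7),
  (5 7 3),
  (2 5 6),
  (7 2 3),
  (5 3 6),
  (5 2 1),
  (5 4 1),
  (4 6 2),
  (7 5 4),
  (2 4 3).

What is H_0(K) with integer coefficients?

H_0 = Z.

K has 7 vertices, 21 edges, 14 triangles.
rank ∂_0 = 0, rank ∂_1 = 6 ⇒ b_0 = 7 − 0 − 6 = 1; all invariant factors of ∂_1 are 1 so no torsion. So H_0 ≅ Z.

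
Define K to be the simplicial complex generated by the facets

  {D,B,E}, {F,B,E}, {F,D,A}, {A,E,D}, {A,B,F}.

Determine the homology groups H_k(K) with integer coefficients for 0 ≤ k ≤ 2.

We work with the vertex ordering A < B < D < E < F. The simplices of K, each written with vertices in increasing order, are:

  0-simplices (5): A, B, D, E, F
  1-simplices (10): AB, AD, AE, AF, BD, BE, BF, DE, DF, EF
  2-simplices (5): ABF, ADE, ADF, BDE, BEF

so the chain groups are C_0 ≅ Z^5, C_1 ≅ Z^10, C_2 ≅ Z^5.

∂_1: C_1 → C_0 sends each edge [p,q] (with p < q) to q − p.
The 5×10 boundary matrix has rank 4 and Smith normal form diag(1,1,1,1).

The boundary map ∂_2: C_2 → C_1 sends each 2-simplex [p,q,r] to [q,r] − [p,r] + [p,q]. For instance
  ∂ADF = DF − AF + AD,
  ∂ABF = BF − AF + AB.
As a 10×5 matrix over Z this has rank 5, with invariant factors (1,1,1,1,1).

From H_k ≅ ker(∂_k) / im(∂_{k+1}) we obtain:

  H_0: rank C_0 − rank ∂_1 = 5 − 4 = 1, and the invariant factors of ∂_1 are all 1, so H_0 = Z.
  H_1: rank ker ∂_1 − rank ∂_2 = (10 − 4) − 5 = 1, and the invariant factors of ∂_2 are all 1, so H_1 = Z.
  H_2: rank ker ∂_2 − rank ∂_3 = (5 − 5) − 0 = 0, and there is no ∂_3, so H_2 = 0.

H_0 = Z,  H_1 = Z,  H_2 = 0.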